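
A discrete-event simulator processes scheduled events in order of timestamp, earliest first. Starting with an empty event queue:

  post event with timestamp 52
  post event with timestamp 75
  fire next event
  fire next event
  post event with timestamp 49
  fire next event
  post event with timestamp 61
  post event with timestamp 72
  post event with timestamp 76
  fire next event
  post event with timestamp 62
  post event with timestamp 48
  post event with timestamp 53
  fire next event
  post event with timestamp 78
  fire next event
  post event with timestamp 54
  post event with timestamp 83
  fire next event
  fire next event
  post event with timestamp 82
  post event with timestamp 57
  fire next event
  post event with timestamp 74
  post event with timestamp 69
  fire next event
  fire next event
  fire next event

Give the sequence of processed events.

52 → 75 → 49 → 61 → 48 → 53 → 54 → 62 → 57 → 69 → 72 → 74

insert 52 → {52}
insert 75 → {52, 75}
fire next event → 52; now {75}
fire next event → 75; now {}
insert 49 → {49}
fire next event → 49; now {}
insert 61 → {61}
insert 72 → {61, 72}
insert 76 → {61, 72, 76}
fire next event → 61; now {72, 76}
insert 62 → {62, 72, 76}
insert 48 → {48, 62, 72, 76}
insert 53 → {48, 53, 62, 72, 76}
fire next event → 48; now {53, 62, 72, 76}
insert 78 → {53, 62, 72, 76, 78}
fire next event → 53; now {62, 72, 76, 78}
insert 54 → {54, 62, 72, 76, 78}
insert 83 → {54, 62, 72, 76, 78, 83}
fire next event → 54; now {62, 72, 76, 78, 83}
fire next event → 62; now {72, 76, 78, 83}
insert 82 → {72, 76, 78, 82, 83}
insert 57 → {57, 72, 76, 78, 82, 83}
fire next event → 57; now {72, 76, 78, 82, 83}
insert 74 → {72, 74, 76, 78, 82, 83}
insert 69 → {69, 72, 74, 76, 78, 82, 83}
fire next event → 69; now {72, 74, 76, 78, 82, 83}
fire next event → 72; now {74, 76, 78, 82, 83}
fire next event → 74; now {76, 78, 82, 83}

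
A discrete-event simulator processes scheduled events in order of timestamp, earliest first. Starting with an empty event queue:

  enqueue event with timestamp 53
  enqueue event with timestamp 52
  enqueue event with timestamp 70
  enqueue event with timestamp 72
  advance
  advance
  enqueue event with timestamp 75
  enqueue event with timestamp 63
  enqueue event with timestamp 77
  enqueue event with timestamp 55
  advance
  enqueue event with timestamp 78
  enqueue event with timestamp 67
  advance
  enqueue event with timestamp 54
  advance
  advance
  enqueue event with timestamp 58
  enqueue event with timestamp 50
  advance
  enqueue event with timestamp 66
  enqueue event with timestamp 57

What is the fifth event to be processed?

insert 53 → {53}
insert 52 → {52, 53}
insert 70 → {52, 53, 70}
insert 72 → {52, 53, 70, 72}
advance → 52; now {53, 70, 72}
advance → 53; now {70, 72}
insert 75 → {70, 72, 75}
insert 63 → {63, 70, 72, 75}
insert 77 → {63, 70, 72, 75, 77}
insert 55 → {55, 63, 70, 72, 75, 77}
advance → 55; now {63, 70, 72, 75, 77}
insert 78 → {63, 70, 72, 75, 77, 78}
insert 67 → {63, 67, 70, 72, 75, 77, 78}
advance → 63; now {67, 70, 72, 75, 77, 78}
insert 54 → {54, 67, 70, 72, 75, 77, 78}
advance → 54; now {67, 70, 72, 75, 77, 78}
advance → 67; now {70, 72, 75, 77, 78}
insert 58 → {58, 70, 72, 75, 77, 78}
insert 50 → {50, 58, 70, 72, 75, 77, 78}
advance → 50; now {58, 70, 72, 75, 77, 78}
insert 66 → {58, 66, 70, 72, 75, 77, 78}
insert 57 → {57, 58, 66, 70, 72, 75, 77, 78}

54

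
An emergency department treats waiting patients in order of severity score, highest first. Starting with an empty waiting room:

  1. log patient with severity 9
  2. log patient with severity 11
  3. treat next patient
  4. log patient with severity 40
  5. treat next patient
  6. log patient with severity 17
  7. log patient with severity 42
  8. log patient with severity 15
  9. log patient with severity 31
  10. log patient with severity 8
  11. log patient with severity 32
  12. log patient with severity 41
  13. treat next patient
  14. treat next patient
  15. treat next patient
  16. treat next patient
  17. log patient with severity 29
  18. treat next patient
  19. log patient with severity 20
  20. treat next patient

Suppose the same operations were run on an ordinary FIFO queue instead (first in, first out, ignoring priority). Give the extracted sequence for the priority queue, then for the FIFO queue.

insert 9 → {9}
insert 11 → {11, 9}
treat next patient → 11; now {9}
insert 40 → {40, 9}
treat next patient → 40; now {9}
insert 17 → {17, 9}
insert 42 → {42, 17, 9}
insert 15 → {42, 17, 15, 9}
insert 31 → {42, 31, 17, 15, 9}
insert 8 → {42, 31, 17, 15, 9, 8}
insert 32 → {42, 32, 31, 17, 15, 9, 8}
insert 41 → {42, 41, 32, 31, 17, 15, 9, 8}
treat next patient → 42; now {41, 32, 31, 17, 15, 9, 8}
treat next patient → 41; now {32, 31, 17, 15, 9, 8}
treat next patient → 32; now {31, 17, 15, 9, 8}
treat next patient → 31; now {17, 15, 9, 8}
insert 29 → {29, 17, 15, 9, 8}
treat next patient → 29; now {17, 15, 9, 8}
insert 20 → {20, 17, 15, 9, 8}
treat next patient → 20; now {17, 15, 9, 8}

priority queue: [11, 40, 42, 41, 32, 31, 29, 20]; FIFO queue: 9 → 11 → 40 → 17 → 42 → 15 → 31 → 8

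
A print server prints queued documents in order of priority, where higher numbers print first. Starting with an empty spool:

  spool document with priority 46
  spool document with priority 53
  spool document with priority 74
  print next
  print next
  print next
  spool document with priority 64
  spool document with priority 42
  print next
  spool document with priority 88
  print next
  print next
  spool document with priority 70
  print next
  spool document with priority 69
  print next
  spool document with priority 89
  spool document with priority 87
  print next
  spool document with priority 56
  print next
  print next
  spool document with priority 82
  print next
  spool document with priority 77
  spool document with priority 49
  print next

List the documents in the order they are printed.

insert 46 → {46}
insert 53 → {53, 46}
insert 74 → {74, 53, 46}
print next → 74; now {53, 46}
print next → 53; now {46}
print next → 46; now {}
insert 64 → {64}
insert 42 → {64, 42}
print next → 64; now {42}
insert 88 → {88, 42}
print next → 88; now {42}
print next → 42; now {}
insert 70 → {70}
print next → 70; now {}
insert 69 → {69}
print next → 69; now {}
insert 89 → {89}
insert 87 → {89, 87}
print next → 89; now {87}
insert 56 → {87, 56}
print next → 87; now {56}
print next → 56; now {}
insert 82 → {82}
print next → 82; now {}
insert 77 → {77}
insert 49 → {77, 49}
print next → 77; now {49}

74, 53, 46, 64, 88, 42, 70, 69, 89, 87, 56, 82, 77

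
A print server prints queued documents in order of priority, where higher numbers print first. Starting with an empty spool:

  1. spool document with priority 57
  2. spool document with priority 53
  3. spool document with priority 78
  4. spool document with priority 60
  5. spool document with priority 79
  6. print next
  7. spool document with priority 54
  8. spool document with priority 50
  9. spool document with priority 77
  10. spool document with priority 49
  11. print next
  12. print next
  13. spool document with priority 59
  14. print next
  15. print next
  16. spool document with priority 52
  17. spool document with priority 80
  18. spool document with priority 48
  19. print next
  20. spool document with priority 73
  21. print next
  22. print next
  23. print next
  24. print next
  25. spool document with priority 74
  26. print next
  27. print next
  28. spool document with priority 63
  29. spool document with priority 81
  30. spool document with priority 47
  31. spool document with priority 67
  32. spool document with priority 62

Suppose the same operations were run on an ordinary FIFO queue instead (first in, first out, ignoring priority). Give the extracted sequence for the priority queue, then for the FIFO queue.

insert 57 → {57}
insert 53 → {57, 53}
insert 78 → {78, 57, 53}
insert 60 → {78, 60, 57, 53}
insert 79 → {79, 78, 60, 57, 53}
print next → 79; now {78, 60, 57, 53}
insert 54 → {78, 60, 57, 54, 53}
insert 50 → {78, 60, 57, 54, 53, 50}
insert 77 → {78, 77, 60, 57, 54, 53, 50}
insert 49 → {78, 77, 60, 57, 54, 53, 50, 49}
print next → 78; now {77, 60, 57, 54, 53, 50, 49}
print next → 77; now {60, 57, 54, 53, 50, 49}
insert 59 → {60, 59, 57, 54, 53, 50, 49}
print next → 60; now {59, 57, 54, 53, 50, 49}
print next → 59; now {57, 54, 53, 50, 49}
insert 52 → {57, 54, 53, 52, 50, 49}
insert 80 → {80, 57, 54, 53, 52, 50, 49}
insert 48 → {80, 57, 54, 53, 52, 50, 49, 48}
print next → 80; now {57, 54, 53, 52, 50, 49, 48}
insert 73 → {73, 57, 54, 53, 52, 50, 49, 48}
print next → 73; now {57, 54, 53, 52, 50, 49, 48}
print next → 57; now {54, 53, 52, 50, 49, 48}
print next → 54; now {53, 52, 50, 49, 48}
print next → 53; now {52, 50, 49, 48}
insert 74 → {74, 52, 50, 49, 48}
print next → 74; now {52, 50, 49, 48}
print next → 52; now {50, 49, 48}
insert 63 → {63, 50, 49, 48}
insert 81 → {81, 63, 50, 49, 48}
insert 47 → {81, 63, 50, 49, 48, 47}
insert 67 → {81, 67, 63, 50, 49, 48, 47}
insert 62 → {81, 67, 63, 62, 50, 49, 48, 47}

priority queue: 79, 78, 77, 60, 59, 80, 73, 57, 54, 53, 74, 52; FIFO queue: 57 → 53 → 78 → 60 → 79 → 54 → 50 → 77 → 49 → 59 → 52 → 80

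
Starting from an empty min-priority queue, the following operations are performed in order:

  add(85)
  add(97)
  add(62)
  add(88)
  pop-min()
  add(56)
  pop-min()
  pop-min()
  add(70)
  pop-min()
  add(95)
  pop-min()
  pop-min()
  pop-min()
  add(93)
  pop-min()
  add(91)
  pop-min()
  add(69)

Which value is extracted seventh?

97

insert 85 → {85}
insert 97 → {85, 97}
insert 62 → {62, 85, 97}
insert 88 → {62, 85, 88, 97}
pop-min → 62; now {85, 88, 97}
insert 56 → {56, 85, 88, 97}
pop-min → 56; now {85, 88, 97}
pop-min → 85; now {88, 97}
insert 70 → {70, 88, 97}
pop-min → 70; now {88, 97}
insert 95 → {88, 95, 97}
pop-min → 88; now {95, 97}
pop-min → 95; now {97}
pop-min → 97; now {}
insert 93 → {93}
pop-min → 93; now {}
insert 91 → {91}
pop-min → 91; now {}
insert 69 → {69}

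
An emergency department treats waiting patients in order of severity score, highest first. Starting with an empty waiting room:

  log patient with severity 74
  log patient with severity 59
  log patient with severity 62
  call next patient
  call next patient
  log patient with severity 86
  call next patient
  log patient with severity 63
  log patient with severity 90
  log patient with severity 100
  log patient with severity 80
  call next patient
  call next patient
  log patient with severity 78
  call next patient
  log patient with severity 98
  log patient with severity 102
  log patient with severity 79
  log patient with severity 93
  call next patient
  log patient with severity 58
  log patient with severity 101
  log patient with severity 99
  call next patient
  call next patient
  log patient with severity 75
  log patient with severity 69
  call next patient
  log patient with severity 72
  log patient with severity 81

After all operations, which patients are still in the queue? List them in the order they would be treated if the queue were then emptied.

insert 74 → {74}
insert 59 → {74, 59}
insert 62 → {74, 62, 59}
call next patient → 74; now {62, 59}
call next patient → 62; now {59}
insert 86 → {86, 59}
call next patient → 86; now {59}
insert 63 → {63, 59}
insert 90 → {90, 63, 59}
insert 100 → {100, 90, 63, 59}
insert 80 → {100, 90, 80, 63, 59}
call next patient → 100; now {90, 80, 63, 59}
call next patient → 90; now {80, 63, 59}
insert 78 → {80, 78, 63, 59}
call next patient → 80; now {78, 63, 59}
insert 98 → {98, 78, 63, 59}
insert 102 → {102, 98, 78, 63, 59}
insert 79 → {102, 98, 79, 78, 63, 59}
insert 93 → {102, 98, 93, 79, 78, 63, 59}
call next patient → 102; now {98, 93, 79, 78, 63, 59}
insert 58 → {98, 93, 79, 78, 63, 59, 58}
insert 101 → {101, 98, 93, 79, 78, 63, 59, 58}
insert 99 → {101, 99, 98, 93, 79, 78, 63, 59, 58}
call next patient → 101; now {99, 98, 93, 79, 78, 63, 59, 58}
call next patient → 99; now {98, 93, 79, 78, 63, 59, 58}
insert 75 → {98, 93, 79, 78, 75, 63, 59, 58}
insert 69 → {98, 93, 79, 78, 75, 69, 63, 59, 58}
call next patient → 98; now {93, 79, 78, 75, 69, 63, 59, 58}
insert 72 → {93, 79, 78, 75, 72, 69, 63, 59, 58}
insert 81 → {93, 81, 79, 78, 75, 72, 69, 63, 59, 58}

93, 81, 79, 78, 75, 72, 69, 63, 59, 58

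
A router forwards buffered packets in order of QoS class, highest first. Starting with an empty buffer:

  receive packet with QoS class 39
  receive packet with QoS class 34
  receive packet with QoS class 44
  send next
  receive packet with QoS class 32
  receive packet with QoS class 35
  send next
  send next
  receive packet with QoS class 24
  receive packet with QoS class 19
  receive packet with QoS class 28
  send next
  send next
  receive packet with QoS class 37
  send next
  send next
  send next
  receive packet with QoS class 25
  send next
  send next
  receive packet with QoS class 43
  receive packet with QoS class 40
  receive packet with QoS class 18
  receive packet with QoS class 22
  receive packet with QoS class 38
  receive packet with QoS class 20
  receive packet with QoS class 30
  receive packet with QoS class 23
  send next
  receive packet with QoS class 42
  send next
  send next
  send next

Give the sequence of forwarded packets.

44 → 39 → 35 → 34 → 32 → 37 → 28 → 24 → 25 → 19 → 43 → 42 → 40 → 38

insert 39 → {39}
insert 34 → {39, 34}
insert 44 → {44, 39, 34}
send next → 44; now {39, 34}
insert 32 → {39, 34, 32}
insert 35 → {39, 35, 34, 32}
send next → 39; now {35, 34, 32}
send next → 35; now {34, 32}
insert 24 → {34, 32, 24}
insert 19 → {34, 32, 24, 19}
insert 28 → {34, 32, 28, 24, 19}
send next → 34; now {32, 28, 24, 19}
send next → 32; now {28, 24, 19}
insert 37 → {37, 28, 24, 19}
send next → 37; now {28, 24, 19}
send next → 28; now {24, 19}
send next → 24; now {19}
insert 25 → {25, 19}
send next → 25; now {19}
send next → 19; now {}
insert 43 → {43}
insert 40 → {43, 40}
insert 18 → {43, 40, 18}
insert 22 → {43, 40, 22, 18}
insert 38 → {43, 40, 38, 22, 18}
insert 20 → {43, 40, 38, 22, 20, 18}
insert 30 → {43, 40, 38, 30, 22, 20, 18}
insert 23 → {43, 40, 38, 30, 23, 22, 20, 18}
send next → 43; now {40, 38, 30, 23, 22, 20, 18}
insert 42 → {42, 40, 38, 30, 23, 22, 20, 18}
send next → 42; now {40, 38, 30, 23, 22, 20, 18}
send next → 40; now {38, 30, 23, 22, 20, 18}
send next → 38; now {30, 23, 22, 20, 18}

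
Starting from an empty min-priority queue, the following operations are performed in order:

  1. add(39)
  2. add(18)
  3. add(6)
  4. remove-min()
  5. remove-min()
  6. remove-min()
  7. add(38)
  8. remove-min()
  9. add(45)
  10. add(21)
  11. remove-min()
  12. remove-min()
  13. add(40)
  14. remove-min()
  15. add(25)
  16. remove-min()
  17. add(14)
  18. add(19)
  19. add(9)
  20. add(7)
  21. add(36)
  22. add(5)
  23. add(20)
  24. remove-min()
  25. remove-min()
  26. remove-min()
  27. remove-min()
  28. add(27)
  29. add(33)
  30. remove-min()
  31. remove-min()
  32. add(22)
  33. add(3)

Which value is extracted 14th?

insert 39 → {39}
insert 18 → {18, 39}
insert 6 → {6, 18, 39}
remove-min → 6; now {18, 39}
remove-min → 18; now {39}
remove-min → 39; now {}
insert 38 → {38}
remove-min → 38; now {}
insert 45 → {45}
insert 21 → {21, 45}
remove-min → 21; now {45}
remove-min → 45; now {}
insert 40 → {40}
remove-min → 40; now {}
insert 25 → {25}
remove-min → 25; now {}
insert 14 → {14}
insert 19 → {14, 19}
insert 9 → {9, 14, 19}
insert 7 → {7, 9, 14, 19}
insert 36 → {7, 9, 14, 19, 36}
insert 5 → {5, 7, 9, 14, 19, 36}
insert 20 → {5, 7, 9, 14, 19, 20, 36}
remove-min → 5; now {7, 9, 14, 19, 20, 36}
remove-min → 7; now {9, 14, 19, 20, 36}
remove-min → 9; now {14, 19, 20, 36}
remove-min → 14; now {19, 20, 36}
insert 27 → {19, 20, 27, 36}
insert 33 → {19, 20, 27, 33, 36}
remove-min → 19; now {20, 27, 33, 36}
remove-min → 20; now {27, 33, 36}
insert 22 → {22, 27, 33, 36}
insert 3 → {3, 22, 27, 33, 36}

20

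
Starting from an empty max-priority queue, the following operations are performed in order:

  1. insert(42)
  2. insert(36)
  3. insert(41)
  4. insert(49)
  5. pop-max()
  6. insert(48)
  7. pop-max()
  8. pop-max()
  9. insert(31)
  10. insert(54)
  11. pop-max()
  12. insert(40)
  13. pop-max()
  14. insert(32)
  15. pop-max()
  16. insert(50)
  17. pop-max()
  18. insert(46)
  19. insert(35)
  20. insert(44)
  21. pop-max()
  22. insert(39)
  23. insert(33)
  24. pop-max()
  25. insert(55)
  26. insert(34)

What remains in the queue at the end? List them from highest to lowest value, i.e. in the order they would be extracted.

[55, 39, 36, 35, 34, 33, 32, 31]

insert 42 → {42}
insert 36 → {42, 36}
insert 41 → {42, 41, 36}
insert 49 → {49, 42, 41, 36}
pop-max → 49; now {42, 41, 36}
insert 48 → {48, 42, 41, 36}
pop-max → 48; now {42, 41, 36}
pop-max → 42; now {41, 36}
insert 31 → {41, 36, 31}
insert 54 → {54, 41, 36, 31}
pop-max → 54; now {41, 36, 31}
insert 40 → {41, 40, 36, 31}
pop-max → 41; now {40, 36, 31}
insert 32 → {40, 36, 32, 31}
pop-max → 40; now {36, 32, 31}
insert 50 → {50, 36, 32, 31}
pop-max → 50; now {36, 32, 31}
insert 46 → {46, 36, 32, 31}
insert 35 → {46, 36, 35, 32, 31}
insert 44 → {46, 44, 36, 35, 32, 31}
pop-max → 46; now {44, 36, 35, 32, 31}
insert 39 → {44, 39, 36, 35, 32, 31}
insert 33 → {44, 39, 36, 35, 33, 32, 31}
pop-max → 44; now {39, 36, 35, 33, 32, 31}
insert 55 → {55, 39, 36, 35, 33, 32, 31}
insert 34 → {55, 39, 36, 35, 34, 33, 32, 31}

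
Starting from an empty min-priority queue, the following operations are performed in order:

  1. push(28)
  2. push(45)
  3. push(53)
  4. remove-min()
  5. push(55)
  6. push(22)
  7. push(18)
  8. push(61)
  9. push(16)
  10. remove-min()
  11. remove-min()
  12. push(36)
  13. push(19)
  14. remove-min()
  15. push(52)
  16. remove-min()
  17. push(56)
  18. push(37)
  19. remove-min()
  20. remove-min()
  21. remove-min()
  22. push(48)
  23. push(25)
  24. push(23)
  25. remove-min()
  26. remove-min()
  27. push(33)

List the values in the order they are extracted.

insert 28 → {28}
insert 45 → {28, 45}
insert 53 → {28, 45, 53}
remove-min → 28; now {45, 53}
insert 55 → {45, 53, 55}
insert 22 → {22, 45, 53, 55}
insert 18 → {18, 22, 45, 53, 55}
insert 61 → {18, 22, 45, 53, 55, 61}
insert 16 → {16, 18, 22, 45, 53, 55, 61}
remove-min → 16; now {18, 22, 45, 53, 55, 61}
remove-min → 18; now {22, 45, 53, 55, 61}
insert 36 → {22, 36, 45, 53, 55, 61}
insert 19 → {19, 22, 36, 45, 53, 55, 61}
remove-min → 19; now {22, 36, 45, 53, 55, 61}
insert 52 → {22, 36, 45, 52, 53, 55, 61}
remove-min → 22; now {36, 45, 52, 53, 55, 61}
insert 56 → {36, 45, 52, 53, 55, 56, 61}
insert 37 → {36, 37, 45, 52, 53, 55, 56, 61}
remove-min → 36; now {37, 45, 52, 53, 55, 56, 61}
remove-min → 37; now {45, 52, 53, 55, 56, 61}
remove-min → 45; now {52, 53, 55, 56, 61}
insert 48 → {48, 52, 53, 55, 56, 61}
insert 25 → {25, 48, 52, 53, 55, 56, 61}
insert 23 → {23, 25, 48, 52, 53, 55, 56, 61}
remove-min → 23; now {25, 48, 52, 53, 55, 56, 61}
remove-min → 25; now {48, 52, 53, 55, 56, 61}
insert 33 → {33, 48, 52, 53, 55, 56, 61}

28, 16, 18, 19, 22, 36, 37, 45, 23, 25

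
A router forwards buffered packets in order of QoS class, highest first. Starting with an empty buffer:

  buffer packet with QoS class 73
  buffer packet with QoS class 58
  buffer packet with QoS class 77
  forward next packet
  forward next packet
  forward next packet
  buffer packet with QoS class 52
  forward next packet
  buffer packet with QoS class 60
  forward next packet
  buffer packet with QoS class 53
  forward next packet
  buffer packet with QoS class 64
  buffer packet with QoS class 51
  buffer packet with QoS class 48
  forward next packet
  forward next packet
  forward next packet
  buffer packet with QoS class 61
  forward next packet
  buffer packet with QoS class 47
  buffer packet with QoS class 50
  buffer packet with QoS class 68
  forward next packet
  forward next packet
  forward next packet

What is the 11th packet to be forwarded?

insert 73 → {73}
insert 58 → {73, 58}
insert 77 → {77, 73, 58}
forward next packet → 77; now {73, 58}
forward next packet → 73; now {58}
forward next packet → 58; now {}
insert 52 → {52}
forward next packet → 52; now {}
insert 60 → {60}
forward next packet → 60; now {}
insert 53 → {53}
forward next packet → 53; now {}
insert 64 → {64}
insert 51 → {64, 51}
insert 48 → {64, 51, 48}
forward next packet → 64; now {51, 48}
forward next packet → 51; now {48}
forward next packet → 48; now {}
insert 61 → {61}
forward next packet → 61; now {}
insert 47 → {47}
insert 50 → {50, 47}
insert 68 → {68, 50, 47}
forward next packet → 68; now {50, 47}
forward next packet → 50; now {47}
forward next packet → 47; now {}

68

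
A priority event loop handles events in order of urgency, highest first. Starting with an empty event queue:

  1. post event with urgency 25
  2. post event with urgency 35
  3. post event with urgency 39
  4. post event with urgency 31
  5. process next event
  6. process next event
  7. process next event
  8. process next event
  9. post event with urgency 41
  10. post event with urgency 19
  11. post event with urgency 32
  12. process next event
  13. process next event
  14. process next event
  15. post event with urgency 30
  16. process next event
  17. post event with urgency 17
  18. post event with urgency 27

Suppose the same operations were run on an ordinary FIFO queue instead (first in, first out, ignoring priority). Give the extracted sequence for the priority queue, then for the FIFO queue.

priority queue: 39 → 35 → 31 → 25 → 41 → 32 → 19 → 30; FIFO queue: [25, 35, 39, 31, 41, 19, 32, 30]

insert 25 → {25}
insert 35 → {35, 25}
insert 39 → {39, 35, 25}
insert 31 → {39, 35, 31, 25}
process next event → 39; now {35, 31, 25}
process next event → 35; now {31, 25}
process next event → 31; now {25}
process next event → 25; now {}
insert 41 → {41}
insert 19 → {41, 19}
insert 32 → {41, 32, 19}
process next event → 41; now {32, 19}
process next event → 32; now {19}
process next event → 19; now {}
insert 30 → {30}
process next event → 30; now {}
insert 17 → {17}
insert 27 → {27, 17}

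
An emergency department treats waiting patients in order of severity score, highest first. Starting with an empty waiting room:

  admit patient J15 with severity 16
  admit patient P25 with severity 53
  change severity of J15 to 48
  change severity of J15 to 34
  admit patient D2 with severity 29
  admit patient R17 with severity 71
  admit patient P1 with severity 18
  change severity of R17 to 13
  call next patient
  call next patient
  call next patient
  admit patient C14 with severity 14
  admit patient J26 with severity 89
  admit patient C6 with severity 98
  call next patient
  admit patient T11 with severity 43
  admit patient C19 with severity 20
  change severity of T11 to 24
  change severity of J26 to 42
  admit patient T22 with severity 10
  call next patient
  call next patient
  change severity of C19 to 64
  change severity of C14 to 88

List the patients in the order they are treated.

add J15 (severity 16) → {J15:16}
add P25 (severity 53) → {P25:53, J15:16}
update J15 to severity 48 → {P25:53, J15:48}
update J15 to severity 34 → {P25:53, J15:34}
add D2 (severity 29) → {P25:53, J15:34, D2:29}
add R17 (severity 71) → {R17:71, P25:53, J15:34, D2:29}
add P1 (severity 18) → {R17:71, P25:53, J15:34, D2:29, P1:18}
update R17 to severity 13 → {P25:53, J15:34, D2:29, P1:18, R17:13}
call next patient → P25; now {J15:34, D2:29, P1:18, R17:13}
call next patient → J15; now {D2:29, P1:18, R17:13}
call next patient → D2; now {P1:18, R17:13}
add C14 (severity 14) → {P1:18, C14:14, R17:13}
add J26 (severity 89) → {J26:89, P1:18, C14:14, R17:13}
add C6 (severity 98) → {C6:98, J26:89, P1:18, C14:14, R17:13}
call next patient → C6; now {J26:89, P1:18, C14:14, R17:13}
add T11 (severity 43) → {J26:89, T11:43, P1:18, C14:14, R17:13}
add C19 (severity 20) → {J26:89, T11:43, C19:20, P1:18, C14:14, R17:13}
update T11 to severity 24 → {J26:89, T11:24, C19:20, P1:18, C14:14, R17:13}
update J26 to severity 42 → {J26:42, T11:24, C19:20, P1:18, C14:14, R17:13}
add T22 (severity 10) → {J26:42, T11:24, C19:20, P1:18, C14:14, R17:13, T22:10}
call next patient → J26; now {T11:24, C19:20, P1:18, C14:14, R17:13, T22:10}
call next patient → T11; now {C19:20, P1:18, C14:14, R17:13, T22:10}
update C19 to severity 64 → {C19:64, P1:18, C14:14, R17:13, T22:10}
update C14 to severity 88 → {C14:88, C19:64, P1:18, R17:13, T22:10}

P25, J15, D2, C6, J26, T11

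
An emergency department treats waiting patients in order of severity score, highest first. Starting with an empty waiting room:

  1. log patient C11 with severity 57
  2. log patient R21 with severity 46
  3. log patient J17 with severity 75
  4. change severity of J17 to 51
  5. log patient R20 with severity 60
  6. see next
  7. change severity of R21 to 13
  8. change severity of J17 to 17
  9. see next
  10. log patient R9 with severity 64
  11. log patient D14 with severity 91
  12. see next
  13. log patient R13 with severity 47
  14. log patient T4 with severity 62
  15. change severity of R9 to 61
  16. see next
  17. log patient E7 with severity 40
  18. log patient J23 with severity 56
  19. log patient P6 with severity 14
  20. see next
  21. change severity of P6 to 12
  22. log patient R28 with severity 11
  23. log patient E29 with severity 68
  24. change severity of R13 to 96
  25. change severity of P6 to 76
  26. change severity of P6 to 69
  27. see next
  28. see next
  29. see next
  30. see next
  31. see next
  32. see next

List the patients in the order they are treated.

[R20, C11, D14, T4, R9, R13, P6, E29, J23, E7, J17]

add C11 (severity 57) → {C11:57}
add R21 (severity 46) → {C11:57, R21:46}
add J17 (severity 75) → {J17:75, C11:57, R21:46}
update J17 to severity 51 → {C11:57, J17:51, R21:46}
add R20 (severity 60) → {R20:60, C11:57, J17:51, R21:46}
see next → R20; now {C11:57, J17:51, R21:46}
update R21 to severity 13 → {C11:57, J17:51, R21:13}
update J17 to severity 17 → {C11:57, J17:17, R21:13}
see next → C11; now {J17:17, R21:13}
add R9 (severity 64) → {R9:64, J17:17, R21:13}
add D14 (severity 91) → {D14:91, R9:64, J17:17, R21:13}
see next → D14; now {R9:64, J17:17, R21:13}
add R13 (severity 47) → {R9:64, R13:47, J17:17, R21:13}
add T4 (severity 62) → {R9:64, T4:62, R13:47, J17:17, R21:13}
update R9 to severity 61 → {T4:62, R9:61, R13:47, J17:17, R21:13}
see next → T4; now {R9:61, R13:47, J17:17, R21:13}
add E7 (severity 40) → {R9:61, R13:47, E7:40, J17:17, R21:13}
add J23 (severity 56) → {R9:61, J23:56, R13:47, E7:40, J17:17, R21:13}
add P6 (severity 14) → {R9:61, J23:56, R13:47, E7:40, J17:17, P6:14, R21:13}
see next → R9; now {J23:56, R13:47, E7:40, J17:17, P6:14, R21:13}
update P6 to severity 12 → {J23:56, R13:47, E7:40, J17:17, R21:13, P6:12}
add R28 (severity 11) → {J23:56, R13:47, E7:40, J17:17, R21:13, P6:12, R28:11}
add E29 (severity 68) → {E29:68, J23:56, R13:47, E7:40, J17:17, R21:13, P6:12, R28:11}
update R13 to severity 96 → {R13:96, E29:68, J23:56, E7:40, J17:17, R21:13, P6:12, R28:11}
update P6 to severity 76 → {R13:96, P6:76, E29:68, J23:56, E7:40, J17:17, R21:13, R28:11}
update P6 to severity 69 → {R13:96, P6:69, E29:68, J23:56, E7:40, J17:17, R21:13, R28:11}
see next → R13; now {P6:69, E29:68, J23:56, E7:40, J17:17, R21:13, R28:11}
see next → P6; now {E29:68, J23:56, E7:40, J17:17, R21:13, R28:11}
see next → E29; now {J23:56, E7:40, J17:17, R21:13, R28:11}
see next → J23; now {E7:40, J17:17, R21:13, R28:11}
see next → E7; now {J17:17, R21:13, R28:11}
see next → J17; now {R21:13, R28:11}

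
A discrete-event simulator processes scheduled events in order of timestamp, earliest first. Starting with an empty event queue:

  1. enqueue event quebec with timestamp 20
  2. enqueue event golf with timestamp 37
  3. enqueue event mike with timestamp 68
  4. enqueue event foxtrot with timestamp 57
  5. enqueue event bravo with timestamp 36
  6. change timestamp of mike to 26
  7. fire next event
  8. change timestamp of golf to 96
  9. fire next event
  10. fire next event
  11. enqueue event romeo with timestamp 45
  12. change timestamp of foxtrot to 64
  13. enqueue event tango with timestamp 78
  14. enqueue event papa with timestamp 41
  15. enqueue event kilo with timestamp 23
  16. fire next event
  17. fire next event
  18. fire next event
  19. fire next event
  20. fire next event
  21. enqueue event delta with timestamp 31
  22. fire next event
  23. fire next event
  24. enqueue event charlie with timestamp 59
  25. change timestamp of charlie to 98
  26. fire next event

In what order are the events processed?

quebec → mike → bravo → kilo → papa → romeo → foxtrot → tango → delta → golf → charlie

add quebec (timestamp 20) → {quebec:20}
add golf (timestamp 37) → {quebec:20, golf:37}
add mike (timestamp 68) → {quebec:20, golf:37, mike:68}
add foxtrot (timestamp 57) → {quebec:20, golf:37, foxtrot:57, mike:68}
add bravo (timestamp 36) → {quebec:20, bravo:36, golf:37, foxtrot:57, mike:68}
update mike to timestamp 26 → {quebec:20, mike:26, bravo:36, golf:37, foxtrot:57}
fire next event → quebec; now {mike:26, bravo:36, golf:37, foxtrot:57}
update golf to timestamp 96 → {mike:26, bravo:36, foxtrot:57, golf:96}
fire next event → mike; now {bravo:36, foxtrot:57, golf:96}
fire next event → bravo; now {foxtrot:57, golf:96}
add romeo (timestamp 45) → {romeo:45, foxtrot:57, golf:96}
update foxtrot to timestamp 64 → {romeo:45, foxtrot:64, golf:96}
add tango (timestamp 78) → {romeo:45, foxtrot:64, tango:78, golf:96}
add papa (timestamp 41) → {papa:41, romeo:45, foxtrot:64, tango:78, golf:96}
add kilo (timestamp 23) → {kilo:23, papa:41, romeo:45, foxtrot:64, tango:78, golf:96}
fire next event → kilo; now {papa:41, romeo:45, foxtrot:64, tango:78, golf:96}
fire next event → papa; now {romeo:45, foxtrot:64, tango:78, golf:96}
fire next event → romeo; now {foxtrot:64, tango:78, golf:96}
fire next event → foxtrot; now {tango:78, golf:96}
fire next event → tango; now {golf:96}
add delta (timestamp 31) → {delta:31, golf:96}
fire next event → delta; now {golf:96}
fire next event → golf; now {}
add charlie (timestamp 59) → {charlie:59}
update charlie to timestamp 98 → {charlie:98}
fire next event → charlie; now {}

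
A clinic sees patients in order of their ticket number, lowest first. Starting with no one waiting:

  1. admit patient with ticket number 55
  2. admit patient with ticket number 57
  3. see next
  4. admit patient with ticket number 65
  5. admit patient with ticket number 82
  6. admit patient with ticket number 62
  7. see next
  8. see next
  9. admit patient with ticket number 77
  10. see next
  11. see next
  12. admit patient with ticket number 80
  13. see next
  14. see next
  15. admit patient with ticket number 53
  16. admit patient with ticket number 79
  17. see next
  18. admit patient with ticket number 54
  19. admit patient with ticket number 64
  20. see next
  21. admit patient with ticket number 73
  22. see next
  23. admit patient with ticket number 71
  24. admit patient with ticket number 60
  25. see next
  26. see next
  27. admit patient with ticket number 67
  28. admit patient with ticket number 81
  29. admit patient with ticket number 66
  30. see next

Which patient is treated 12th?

insert 55 → {55}
insert 57 → {55, 57}
see next → 55; now {57}
insert 65 → {57, 65}
insert 82 → {57, 65, 82}
insert 62 → {57, 62, 65, 82}
see next → 57; now {62, 65, 82}
see next → 62; now {65, 82}
insert 77 → {65, 77, 82}
see next → 65; now {77, 82}
see next → 77; now {82}
insert 80 → {80, 82}
see next → 80; now {82}
see next → 82; now {}
insert 53 → {53}
insert 79 → {53, 79}
see next → 53; now {79}
insert 54 → {54, 79}
insert 64 → {54, 64, 79}
see next → 54; now {64, 79}
insert 73 → {64, 73, 79}
see next → 64; now {73, 79}
insert 71 → {71, 73, 79}
insert 60 → {60, 71, 73, 79}
see next → 60; now {71, 73, 79}
see next → 71; now {73, 79}
insert 67 → {67, 73, 79}
insert 81 → {67, 73, 79, 81}
insert 66 → {66, 67, 73, 79, 81}
see next → 66; now {67, 73, 79, 81}

71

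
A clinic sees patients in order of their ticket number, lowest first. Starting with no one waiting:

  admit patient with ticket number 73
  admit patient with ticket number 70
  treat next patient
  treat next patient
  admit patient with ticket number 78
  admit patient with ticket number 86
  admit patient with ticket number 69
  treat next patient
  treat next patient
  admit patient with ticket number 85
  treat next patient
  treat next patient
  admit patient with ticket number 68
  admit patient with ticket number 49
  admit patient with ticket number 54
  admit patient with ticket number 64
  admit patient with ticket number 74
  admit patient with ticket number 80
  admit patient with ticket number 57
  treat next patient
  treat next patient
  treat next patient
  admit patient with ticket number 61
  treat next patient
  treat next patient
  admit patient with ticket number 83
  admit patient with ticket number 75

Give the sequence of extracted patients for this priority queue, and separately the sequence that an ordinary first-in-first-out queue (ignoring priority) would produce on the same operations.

priority queue: 70, 73, 69, 78, 85, 86, 49, 54, 57, 61, 64; FIFO queue: [73, 70, 78, 86, 69, 85, 68, 49, 54, 64, 74]

insert 73 → {73}
insert 70 → {70, 73}
treat next patient → 70; now {73}
treat next patient → 73; now {}
insert 78 → {78}
insert 86 → {78, 86}
insert 69 → {69, 78, 86}
treat next patient → 69; now {78, 86}
treat next patient → 78; now {86}
insert 85 → {85, 86}
treat next patient → 85; now {86}
treat next patient → 86; now {}
insert 68 → {68}
insert 49 → {49, 68}
insert 54 → {49, 54, 68}
insert 64 → {49, 54, 64, 68}
insert 74 → {49, 54, 64, 68, 74}
insert 80 → {49, 54, 64, 68, 74, 80}
insert 57 → {49, 54, 57, 64, 68, 74, 80}
treat next patient → 49; now {54, 57, 64, 68, 74, 80}
treat next patient → 54; now {57, 64, 68, 74, 80}
treat next patient → 57; now {64, 68, 74, 80}
insert 61 → {61, 64, 68, 74, 80}
treat next patient → 61; now {64, 68, 74, 80}
treat next patient → 64; now {68, 74, 80}
insert 83 → {68, 74, 80, 83}
insert 75 → {68, 74, 75, 80, 83}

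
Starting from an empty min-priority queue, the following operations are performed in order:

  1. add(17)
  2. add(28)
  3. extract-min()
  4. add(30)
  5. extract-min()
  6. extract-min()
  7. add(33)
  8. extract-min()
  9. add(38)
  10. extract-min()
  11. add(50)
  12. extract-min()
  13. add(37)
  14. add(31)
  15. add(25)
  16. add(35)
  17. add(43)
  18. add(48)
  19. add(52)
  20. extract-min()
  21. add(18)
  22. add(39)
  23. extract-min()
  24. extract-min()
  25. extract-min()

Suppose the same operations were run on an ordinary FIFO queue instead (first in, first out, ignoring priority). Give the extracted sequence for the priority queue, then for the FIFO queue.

insert 17 → {17}
insert 28 → {17, 28}
extract-min → 17; now {28}
insert 30 → {28, 30}
extract-min → 28; now {30}
extract-min → 30; now {}
insert 33 → {33}
extract-min → 33; now {}
insert 38 → {38}
extract-min → 38; now {}
insert 50 → {50}
extract-min → 50; now {}
insert 37 → {37}
insert 31 → {31, 37}
insert 25 → {25, 31, 37}
insert 35 → {25, 31, 35, 37}
insert 43 → {25, 31, 35, 37, 43}
insert 48 → {25, 31, 35, 37, 43, 48}
insert 52 → {25, 31, 35, 37, 43, 48, 52}
extract-min → 25; now {31, 35, 37, 43, 48, 52}
insert 18 → {18, 31, 35, 37, 43, 48, 52}
insert 39 → {18, 31, 35, 37, 39, 43, 48, 52}
extract-min → 18; now {31, 35, 37, 39, 43, 48, 52}
extract-min → 31; now {35, 37, 39, 43, 48, 52}
extract-min → 35; now {37, 39, 43, 48, 52}

priority queue: 17, 28, 30, 33, 38, 50, 25, 18, 31, 35; FIFO queue: 17 → 28 → 30 → 33 → 38 → 50 → 37 → 31 → 25 → 35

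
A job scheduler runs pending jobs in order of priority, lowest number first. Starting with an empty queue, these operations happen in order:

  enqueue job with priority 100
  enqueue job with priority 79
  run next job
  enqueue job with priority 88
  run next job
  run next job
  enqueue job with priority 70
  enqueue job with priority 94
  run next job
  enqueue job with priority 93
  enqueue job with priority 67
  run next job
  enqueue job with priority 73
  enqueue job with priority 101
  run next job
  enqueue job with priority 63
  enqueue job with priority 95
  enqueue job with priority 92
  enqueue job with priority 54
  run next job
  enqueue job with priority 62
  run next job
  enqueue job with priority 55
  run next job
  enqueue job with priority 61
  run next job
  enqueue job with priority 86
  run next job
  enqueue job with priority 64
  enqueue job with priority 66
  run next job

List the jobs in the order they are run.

insert 100 → {100}
insert 79 → {79, 100}
run next job → 79; now {100}
insert 88 → {88, 100}
run next job → 88; now {100}
run next job → 100; now {}
insert 70 → {70}
insert 94 → {70, 94}
run next job → 70; now {94}
insert 93 → {93, 94}
insert 67 → {67, 93, 94}
run next job → 67; now {93, 94}
insert 73 → {73, 93, 94}
insert 101 → {73, 93, 94, 101}
run next job → 73; now {93, 94, 101}
insert 63 → {63, 93, 94, 101}
insert 95 → {63, 93, 94, 95, 101}
insert 92 → {63, 92, 93, 94, 95, 101}
insert 54 → {54, 63, 92, 93, 94, 95, 101}
run next job → 54; now {63, 92, 93, 94, 95, 101}
insert 62 → {62, 63, 92, 93, 94, 95, 101}
run next job → 62; now {63, 92, 93, 94, 95, 101}
insert 55 → {55, 63, 92, 93, 94, 95, 101}
run next job → 55; now {63, 92, 93, 94, 95, 101}
insert 61 → {61, 63, 92, 93, 94, 95, 101}
run next job → 61; now {63, 92, 93, 94, 95, 101}
insert 86 → {63, 86, 92, 93, 94, 95, 101}
run next job → 63; now {86, 92, 93, 94, 95, 101}
insert 64 → {64, 86, 92, 93, 94, 95, 101}
insert 66 → {64, 66, 86, 92, 93, 94, 95, 101}
run next job → 64; now {66, 86, 92, 93, 94, 95, 101}

[79, 88, 100, 70, 67, 73, 54, 62, 55, 61, 63, 64]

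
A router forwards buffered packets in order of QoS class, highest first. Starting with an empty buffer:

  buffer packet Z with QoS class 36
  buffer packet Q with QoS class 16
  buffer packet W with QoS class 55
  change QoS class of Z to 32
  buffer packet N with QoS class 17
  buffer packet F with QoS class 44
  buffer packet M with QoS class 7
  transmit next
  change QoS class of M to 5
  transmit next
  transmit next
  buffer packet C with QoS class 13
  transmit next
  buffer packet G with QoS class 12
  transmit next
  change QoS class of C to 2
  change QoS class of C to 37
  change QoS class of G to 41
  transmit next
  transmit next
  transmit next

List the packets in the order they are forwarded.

[W, F, Z, N, Q, G, C, M]

add Z (QoS class 36) → {Z:36}
add Q (QoS class 16) → {Z:36, Q:16}
add W (QoS class 55) → {W:55, Z:36, Q:16}
update Z to QoS class 32 → {W:55, Z:32, Q:16}
add N (QoS class 17) → {W:55, Z:32, N:17, Q:16}
add F (QoS class 44) → {W:55, F:44, Z:32, N:17, Q:16}
add M (QoS class 7) → {W:55, F:44, Z:32, N:17, Q:16, M:7}
transmit next → W; now {F:44, Z:32, N:17, Q:16, M:7}
update M to QoS class 5 → {F:44, Z:32, N:17, Q:16, M:5}
transmit next → F; now {Z:32, N:17, Q:16, M:5}
transmit next → Z; now {N:17, Q:16, M:5}
add C (QoS class 13) → {N:17, Q:16, C:13, M:5}
transmit next → N; now {Q:16, C:13, M:5}
add G (QoS class 12) → {Q:16, C:13, G:12, M:5}
transmit next → Q; now {C:13, G:12, M:5}
update C to QoS class 2 → {G:12, M:5, C:2}
update C to QoS class 37 → {C:37, G:12, M:5}
update G to QoS class 41 → {G:41, C:37, M:5}
transmit next → G; now {C:37, M:5}
transmit next → C; now {M:5}
transmit next → M; now {}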